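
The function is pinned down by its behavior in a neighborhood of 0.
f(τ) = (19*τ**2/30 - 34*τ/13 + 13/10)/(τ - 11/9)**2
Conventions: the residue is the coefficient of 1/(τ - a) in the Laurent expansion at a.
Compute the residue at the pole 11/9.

At the order-2 pole 11/9 set g(τ) = (τ - (11/9))^2*f(τ) = 19*τ**2/30 - 34*τ/13 + 13/10.
Order-2 pole: residue = g'(a); g'(11/9) = -1873/1755, so the residue is -1873/1755.

The residue is -1873/1755.


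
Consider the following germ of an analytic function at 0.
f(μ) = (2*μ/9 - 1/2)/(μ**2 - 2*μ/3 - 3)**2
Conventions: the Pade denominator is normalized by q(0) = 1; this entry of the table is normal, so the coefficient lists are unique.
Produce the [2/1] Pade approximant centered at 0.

Taylor coefficients needed (expand at 0): a_0 = -1/18, a_1 = 4/81, a_2 = -41/729, a_3 = 310/6561.
Write the denominator as Q(μ) = 1 + q1*μ. Requiring Q*f - P = O(μ^4) with deg P <= 2 kills the coefficients of μ^3..μ^3 in Q*f:
  μ^3: a_3 + q1*a_2 = 0, i.e. 310/6561 + (-41/729)*q1 = 0.
Solving this linear system: q1 = 310/369.
The numerator is Q*f truncated at degree 2: P0 = a_0 = -1/18; P1 = a_1 + q1*a_0 = 1/369; P2 = a_2 + q1*a_1 = -49/3321.

The Pade approximant has numerator coefficients [-1/18, 1/369, -49/3321]; denominator coefficients [1, 310/369].


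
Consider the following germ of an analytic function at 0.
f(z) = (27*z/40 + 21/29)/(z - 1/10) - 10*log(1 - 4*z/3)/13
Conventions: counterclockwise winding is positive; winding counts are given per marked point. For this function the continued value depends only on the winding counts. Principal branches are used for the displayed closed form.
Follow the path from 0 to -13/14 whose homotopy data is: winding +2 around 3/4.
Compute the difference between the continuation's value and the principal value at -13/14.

The rational part is single-valued and drops out of the difference; each branch term changes only by its own monodromy.
(-10/13)*log(1 - z/(3/4)): each positive loop around 3/4 adds 2*pi*i to the log, so winding +2 contributes (-10/13)*(2)*2*pi*i = -(40/13)*pi*i.
Summing the contributions at z = -13/14 gives -(40/13)*pi*i.

Continued minus principal equals -(40/13)*pi*i.


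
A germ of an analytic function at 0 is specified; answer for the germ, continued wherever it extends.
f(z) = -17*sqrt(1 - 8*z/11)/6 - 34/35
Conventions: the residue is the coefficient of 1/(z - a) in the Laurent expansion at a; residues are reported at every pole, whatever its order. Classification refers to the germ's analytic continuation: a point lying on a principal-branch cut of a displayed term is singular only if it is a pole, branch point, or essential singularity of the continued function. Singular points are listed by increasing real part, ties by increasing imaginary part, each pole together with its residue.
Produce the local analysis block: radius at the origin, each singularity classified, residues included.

Branch term (-17/6)*sqrt(1 - z/(11/8)): its argument vanishes at z = 11/8, a square-root branch point, modulus 11/8.
The radius of convergence is the smallest modulus among the singular points: 11/8.

Radius of convergence at 0: 11/8.
At 11/8: an algebraic (square-root) branch point.


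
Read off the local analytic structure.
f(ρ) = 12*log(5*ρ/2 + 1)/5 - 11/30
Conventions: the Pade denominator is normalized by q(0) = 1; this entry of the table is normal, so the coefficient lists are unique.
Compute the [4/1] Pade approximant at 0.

Taylor coefficients needed (expand at 0): a_0 = -11/30, a_1 = 6, a_2 = -15/2, a_3 = 25/2, a_4 = -375/16, a_5 = 375/8.
Write the denominator as Q(ρ) = 1 + q1*ρ. Requiring Q*f - P = O(ρ^6) with deg P <= 4 kills the coefficients of ρ^5..ρ^5 in Q*f:
  ρ^5: a_5 + q1*a_4 = 0, i.e. 375/8 + (-375/16)*q1 = 0.
Solving this linear system: q1 = 2.
The numerator is Q*f truncated at degree 4: P0 = a_0 = -11/30; P1 = a_1 + q1*a_0 = 79/15; P2 = a_2 + q1*a_1 = 9/2; P3 = a_3 + q1*a_2 = -5/2; P4 = a_4 + q1*a_3 = 25/16.

The Pade approximant has numerator coefficients [-11/30, 79/15, 9/2, -5/2, 25/16]; denominator coefficients [1, 2].


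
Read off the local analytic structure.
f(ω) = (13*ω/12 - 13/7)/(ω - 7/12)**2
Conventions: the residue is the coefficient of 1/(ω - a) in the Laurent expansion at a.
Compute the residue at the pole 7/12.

At the order-2 pole 7/12 set g(ω) = (ω - (7/12))^2*f(ω) = 13*ω/12 - 13/7.
Order-2 pole: residue = g'(a); g'(7/12) = 13/12, so the residue is 13/12.

The residue is 13/12.


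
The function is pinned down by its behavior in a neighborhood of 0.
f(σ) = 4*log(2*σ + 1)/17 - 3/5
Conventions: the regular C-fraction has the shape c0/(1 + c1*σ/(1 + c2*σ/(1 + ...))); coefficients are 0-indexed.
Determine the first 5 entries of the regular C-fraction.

Taylor coefficients (expand at 0): a_0 = -3/5, a_1 = 8/17, a_2 = -8/17, a_3 = 32/51, a_4 = -16/17.
c0 = a_0 = -3/5. Peel one level at a time: if S = 1 + c*σ/S' with S'(0) = 1, then c is the σ-coefficient of S and S' = c*σ/(S - 1).
S_1 = c0/f = 1 + (40/51)*σ + (-440/2601)*σ^2 + ...; c1 = 40/51.
S_2 = c1*σ/(S_1 - 1) = 1 + (11/51)*σ + (-1/3)*σ^2 + ...; c2 = 11/51.
S_3 = c2*σ/(S_2 - 1) = 1 + (17/11)*σ + (102/121)*σ^2 + ...; c3 = 17/11.
S_4 = c3*σ/(S_3 - 1) = 1 + (-6/11)*σ + ...; c4 = -6/11.

The regular C-fraction coefficients are [-3/5, 40/51, 11/51, 17/11, -6/11].


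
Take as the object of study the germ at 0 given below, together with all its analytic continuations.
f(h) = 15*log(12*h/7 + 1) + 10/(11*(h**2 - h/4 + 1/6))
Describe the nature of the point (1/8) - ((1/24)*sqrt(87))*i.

The denominator factor h**2 - h/4 + 1/6 vanishes at (1/8) - ((1/24)*sqrt(87))*i and appears to the power 1; the numerator there equals 10/11, nonzero, and no other factor vanishes.
The branch terms are analytic at this point.
Hence a pole whose order is the multiplicity, 1.

The point is a pole of order 1.


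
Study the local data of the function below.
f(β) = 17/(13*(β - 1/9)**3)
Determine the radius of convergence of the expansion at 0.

The radius of convergence is 1/9.

Denominator factor (β - 1/9)^3: pole of order 3 at 1/9, modulus 1/9.
The radius of convergence is the smallest modulus among the singular points: 1/9.


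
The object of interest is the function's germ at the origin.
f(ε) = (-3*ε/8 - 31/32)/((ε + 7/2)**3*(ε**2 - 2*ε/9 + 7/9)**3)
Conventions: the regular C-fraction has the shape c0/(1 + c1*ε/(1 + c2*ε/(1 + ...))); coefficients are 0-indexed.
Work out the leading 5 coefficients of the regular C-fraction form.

Taylor coefficients (expand at 0): a_0 = -22599/470596, a_1 = -2187/117649, a_2 = 4000023/23059204, a_3 = 1384371/11529602, a_4 = -224427753/564950498.
c0 = a_0 = -22599/470596. Peel one level at a time: if S = 1 + c*ε/S' with S'(0) = 1, then c is the ε-coefficient of S and S' = c*ε/(S - 1).
S_1 = c0/f = 1 + (-12/31)*ε + (177153/47089)*ε^2 + ...; c1 = -12/31.
S_2 = c1*ε/(S_1 - 1) = 1 + (59051/6076)*ε + (3593377/38416)*ε^2 + ...; c2 = 59051/6076.
S_3 = c2*ε/(S_2 - 1) = 1 + (-111394687/11573996)*ε + (-202252876199/170864009449)*ε^2 + ...; c3 = -111394687/11573996.
S_4 = c3*ε/(S_3 - 1) = 1 + (-26097145316/212192505227)*ε + ...; c4 = -26097145316/212192505227.

The regular C-fraction coefficients are [-22599/470596, -12/31, 59051/6076, -111394687/11573996, -26097145316/212192505227].


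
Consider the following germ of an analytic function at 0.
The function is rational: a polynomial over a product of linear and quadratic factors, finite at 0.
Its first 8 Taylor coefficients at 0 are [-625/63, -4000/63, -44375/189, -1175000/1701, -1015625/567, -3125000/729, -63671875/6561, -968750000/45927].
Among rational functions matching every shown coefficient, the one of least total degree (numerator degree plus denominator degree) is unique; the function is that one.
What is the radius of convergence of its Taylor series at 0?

No rational of total degree below 4 reproduces all 8 coefficients; solving the [1/3] Pade equations on them gives f(ε) = (3*ε + 15/7)/(ε - 3/5)**3, whose expansion matches every shown term.
Denominator factor (ε - 3/5)^3: pole of order 3 at 3/5, modulus 3/5.
The radius of convergence is the smallest modulus among the singular points: 3/5.

The radius of convergence is 3/5.


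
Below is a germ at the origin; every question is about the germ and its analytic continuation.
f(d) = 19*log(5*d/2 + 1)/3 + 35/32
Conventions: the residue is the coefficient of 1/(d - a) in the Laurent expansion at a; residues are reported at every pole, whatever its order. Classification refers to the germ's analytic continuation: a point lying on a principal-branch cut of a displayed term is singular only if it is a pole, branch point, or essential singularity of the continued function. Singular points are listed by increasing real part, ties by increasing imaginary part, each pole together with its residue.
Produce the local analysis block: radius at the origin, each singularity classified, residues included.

Radius of convergence at 0: 2/5.
At -2/5: a logarithmic branch point.

Branch term (19/3)*log(1 - d/(-2/5)): its argument vanishes at d = -2/5, a logarithmic branch point, modulus 2/5.
The radius of convergence is the smallest modulus among the singular points: 2/5.


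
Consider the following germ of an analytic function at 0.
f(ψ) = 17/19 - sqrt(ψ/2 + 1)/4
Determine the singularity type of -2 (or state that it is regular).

The point is an algebraic (square-root) branch point.

The term (-1/4)*sqrt(1 - ψ/(-2)) has argument 1 - -2/(-2) = 0 at -2: a square-root (algebraic, two-sheeted) branch point; the remaining terms are analytic or single-valued there.


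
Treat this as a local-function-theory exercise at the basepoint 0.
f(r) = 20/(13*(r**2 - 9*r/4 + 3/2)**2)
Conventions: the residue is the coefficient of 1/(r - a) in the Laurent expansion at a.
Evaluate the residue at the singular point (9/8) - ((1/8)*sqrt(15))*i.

The residue is ((512/585)*sqrt(15))*i.

The factor r**2 - 9*r/4 + 3/2 splits as (r - a)(r - a') with a = (9/8) - ((1/8)*sqrt(15))*i, a' = (9/8) + ((1/8)*sqrt(15))*i. At the order-2 pole a set g(r) = (r - a)^2*f(r) = [20/13] / (r - a')^2.
Order-2 pole: residue = g'(a); g'((9/8) - ((1/8)*sqrt(15))*i) = ((512/585)*sqrt(15))*i, so the residue is ((512/585)*sqrt(15))*i.


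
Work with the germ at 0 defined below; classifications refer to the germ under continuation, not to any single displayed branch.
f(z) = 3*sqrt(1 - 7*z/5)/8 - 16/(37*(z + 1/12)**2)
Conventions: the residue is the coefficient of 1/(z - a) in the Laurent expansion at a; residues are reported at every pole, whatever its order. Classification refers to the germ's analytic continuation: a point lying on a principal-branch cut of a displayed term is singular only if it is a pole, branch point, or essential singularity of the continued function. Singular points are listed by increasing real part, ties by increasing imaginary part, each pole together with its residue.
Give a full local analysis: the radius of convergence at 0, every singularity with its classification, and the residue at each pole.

Denominator factor (z + 1/12)^2: pole of order 2 at -1/12, modulus 1/12.
Branch term (3/8)*sqrt(1 - z/(5/7)): its argument vanishes at z = 5/7, a square-root branch point, modulus 5/7.
The radius of convergence is the smallest modulus among the singular points: 1/12.
The branch term is analytic at -1/12 and contributes nothing to the residue; only the rational part matters.
At the order-2 pole -1/12 set g(z) = (z - (-1/12))^2*(rational part) = -16/37.
Order-2 pole: residue = g'(a); g'(-1/12) = 0, so the residue is 0.
List the singular points by increasing real part (a conjugate pair: the negative imaginary part first).

Radius of convergence at 0: 1/12.
At -1/12: a pole of order 2; residue 0.
At 5/7: an algebraic (square-root) branch point.


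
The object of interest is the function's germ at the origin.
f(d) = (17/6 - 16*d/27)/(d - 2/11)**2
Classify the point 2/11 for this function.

The denominator factor d - 2/11 vanishes at 2/11 and appears to the power 2; the numerator there equals 1619/594, nonzero, and no other factor vanishes.
Hence a pole whose order is the multiplicity, 2.

The point is a pole of order 2.


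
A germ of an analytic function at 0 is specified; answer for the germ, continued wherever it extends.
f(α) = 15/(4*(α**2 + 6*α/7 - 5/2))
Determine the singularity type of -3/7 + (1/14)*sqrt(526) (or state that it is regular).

The point is a pole of order 1.

The denominator factor α**2 + 6*α/7 - 5/2 vanishes at -3/7 + (1/14)*sqrt(526) and appears to the power 1; the numerator there equals 15/4, nonzero, and no other factor vanishes.
Hence a pole whose order is the multiplicity, 1.


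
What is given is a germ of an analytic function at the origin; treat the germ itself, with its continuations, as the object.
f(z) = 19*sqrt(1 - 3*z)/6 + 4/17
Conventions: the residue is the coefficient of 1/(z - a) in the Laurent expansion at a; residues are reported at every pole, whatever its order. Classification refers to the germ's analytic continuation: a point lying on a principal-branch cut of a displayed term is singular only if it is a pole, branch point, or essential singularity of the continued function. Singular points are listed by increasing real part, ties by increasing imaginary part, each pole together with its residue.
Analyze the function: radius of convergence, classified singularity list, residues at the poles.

Branch term (19/6)*sqrt(1 - z/(1/3)): its argument vanishes at z = 1/3, a square-root branch point, modulus 1/3.
The radius of convergence is the smallest modulus among the singular points: 1/3.

Radius of convergence at 0: 1/3.
At 1/3: an algebraic (square-root) branch point.


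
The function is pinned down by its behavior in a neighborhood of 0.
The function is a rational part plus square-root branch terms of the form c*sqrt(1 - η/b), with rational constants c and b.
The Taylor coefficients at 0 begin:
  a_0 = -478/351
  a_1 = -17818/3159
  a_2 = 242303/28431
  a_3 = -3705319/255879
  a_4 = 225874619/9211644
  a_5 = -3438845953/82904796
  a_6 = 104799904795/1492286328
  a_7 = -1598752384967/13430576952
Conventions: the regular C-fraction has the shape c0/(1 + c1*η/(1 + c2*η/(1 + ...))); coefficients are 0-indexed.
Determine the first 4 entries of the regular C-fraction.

Taylor coefficients (read off): a_0 = -478/351, a_1 = -17818/3159, a_2 = 242303/28431, a_3 = -3705319/255879.
c0 = a_0 = -478/351. Peel one level at a time: if S = 1 + c*η/S' with S'(0) = 1, then c is the η-coefficient of S and S' = c*η/(S - 1).
S_1 = c0/f = 1 + (-8909/2151)*η + (24072331/1028178)*η^2 + ...; c1 = -8909/2151.
S_2 = c1*η/(S_1 - 1) = 1 + (24072331/4258502)*η + (-90254693/317481124)*η^2 + ...; c2 = 24072331/4258502.
S_3 = c2*η/(S_2 - 1) = 1 + (21570871627/428920793758)*η + ...; c3 = 21570871627/428920793758.

The regular C-fraction coefficients are [-478/351, -8909/2151, 24072331/4258502, 21570871627/428920793758].


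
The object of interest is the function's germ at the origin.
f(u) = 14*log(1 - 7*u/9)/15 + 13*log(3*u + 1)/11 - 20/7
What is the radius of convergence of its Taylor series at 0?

The radius of convergence is 1/3.

Branch term (14/15)*log(1 - u/(9/7)): its argument vanishes at u = 9/7, a logarithmic branch point, modulus 9/7.
Branch term (13/11)*log(1 - u/(-1/3)): its argument vanishes at u = -1/3, a logarithmic branch point, modulus 1/3.
The radius of convergence is the smallest modulus among the singular points: 1/3.


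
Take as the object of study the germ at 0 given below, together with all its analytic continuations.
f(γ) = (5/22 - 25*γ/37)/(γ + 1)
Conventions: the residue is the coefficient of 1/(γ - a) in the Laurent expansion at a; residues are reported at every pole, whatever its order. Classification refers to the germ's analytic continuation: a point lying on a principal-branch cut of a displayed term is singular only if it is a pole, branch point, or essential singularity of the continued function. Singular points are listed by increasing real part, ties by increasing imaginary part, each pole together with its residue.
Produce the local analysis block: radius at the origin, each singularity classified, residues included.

Radius of convergence at 0: 1.
At -1: a pole of order 1; residue 735/814.

Denominator factor (γ + 1): pole of order 1 at -1, modulus 1.
The radius of convergence is the smallest modulus among the singular points: 1.
At the order-1 pole -1 set g(γ) = (γ - (-1))*f(γ) = 5/22 - 25*γ/37.
Simple pole: residue = g(a) at a = -1, which is 735/814.


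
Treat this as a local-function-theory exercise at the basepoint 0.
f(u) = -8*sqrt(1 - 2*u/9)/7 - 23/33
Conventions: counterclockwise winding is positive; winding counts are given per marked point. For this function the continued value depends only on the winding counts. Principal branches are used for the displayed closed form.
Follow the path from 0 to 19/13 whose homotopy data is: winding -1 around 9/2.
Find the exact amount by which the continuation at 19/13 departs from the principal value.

Continued minus principal equals (16/273)*sqrt(1027).

The rational part is single-valued and drops out of the difference; each branch term changes only by its own monodromy.
(-8/7)*sqrt(1 - u/(9/2)): winding -1 is odd, the square root flips sign, contributing -2*(-8/7)*sqrt(1 - (19/13)/(9/2)) = -2*(-8/7)*sqrt(79/117) = (16/273)*sqrt(1027).
Summing the contributions at u = 19/13 gives (16/273)*sqrt(1027).


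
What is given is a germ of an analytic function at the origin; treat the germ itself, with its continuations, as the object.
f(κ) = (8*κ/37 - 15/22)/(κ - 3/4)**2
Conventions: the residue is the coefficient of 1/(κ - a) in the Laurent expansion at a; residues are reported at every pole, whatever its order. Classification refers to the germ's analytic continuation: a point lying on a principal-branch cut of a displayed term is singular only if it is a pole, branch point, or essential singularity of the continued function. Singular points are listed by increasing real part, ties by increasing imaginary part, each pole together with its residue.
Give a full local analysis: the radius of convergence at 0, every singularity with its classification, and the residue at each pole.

Radius of convergence at 0: 3/4.
At 3/4: a pole of order 2; residue 8/37.

Denominator factor (κ - 3/4)^2: pole of order 2 at 3/4, modulus 3/4.
The radius of convergence is the smallest modulus among the singular points: 3/4.
At the order-2 pole 3/4 set g(κ) = (κ - (3/4))^2*f(κ) = 8*κ/37 - 15/22.
Order-2 pole: residue = g'(a); g'(3/4) = 8/37, so the residue is 8/37.


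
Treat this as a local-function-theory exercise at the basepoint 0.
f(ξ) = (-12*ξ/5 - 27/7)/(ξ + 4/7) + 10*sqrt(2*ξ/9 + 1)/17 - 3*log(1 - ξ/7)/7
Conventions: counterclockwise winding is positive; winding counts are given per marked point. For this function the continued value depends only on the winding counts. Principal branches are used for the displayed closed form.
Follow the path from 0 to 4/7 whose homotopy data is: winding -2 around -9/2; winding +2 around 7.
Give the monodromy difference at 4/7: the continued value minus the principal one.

The rational part is single-valued and drops out of the difference; each branch term changes only by its own monodromy.
(10/17)*sqrt(1 - ξ/(-9/2)): winding -2 is even, the square root returns to the same sheet, contribution 0.
(-3/7)*log(1 - ξ/(7)): each positive loop around 7 adds 2*pi*i to the log, so winding +2 contributes (-3/7)*(2)*2*pi*i = -(12/7)*pi*i.
Summing the contributions at ξ = 4/7 gives -(12/7)*pi*i.

Continued minus principal equals -(12/7)*pi*i.


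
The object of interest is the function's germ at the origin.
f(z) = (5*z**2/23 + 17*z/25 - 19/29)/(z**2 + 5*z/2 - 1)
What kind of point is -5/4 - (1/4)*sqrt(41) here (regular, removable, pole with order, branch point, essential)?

The point is a pole of order 1.

The denominator factor z**2 + 5*z/2 - 1 vanishes at -5/4 - (1/4)*sqrt(41) and appears to the power 1; the numerator there equals -16233/26680 - (157/4600)*sqrt(41), nonzero, and no other factor vanishes.
Hence a pole whose order is the multiplicity, 1.


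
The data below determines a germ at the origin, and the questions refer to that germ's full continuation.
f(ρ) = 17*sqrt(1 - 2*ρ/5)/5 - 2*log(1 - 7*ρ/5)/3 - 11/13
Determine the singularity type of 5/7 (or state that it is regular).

The point is a logarithmic branch point.

The term (-2/3)*log(1 - ρ/(5/7)) has argument 1 - 5/7/(5/7) = 0 at 5/7: a logarithmic (infinitely-sheeted) branch point; the remaining terms are analytic or single-valued there.


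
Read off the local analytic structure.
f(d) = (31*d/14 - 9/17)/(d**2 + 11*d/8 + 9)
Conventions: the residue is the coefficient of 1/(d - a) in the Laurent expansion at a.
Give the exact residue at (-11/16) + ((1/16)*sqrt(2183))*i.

The residue is (31/28) + ((7813/1039108)*sqrt(2183))*i.

The factor d**2 + 11*d/8 + 9 splits as (d - a)(d - a') with a = (-11/16) + ((1/16)*sqrt(2183))*i, a' = (-11/16) - ((1/16)*sqrt(2183))*i. At the order-1 pole a set g(d) = (d - a)*f(d) = [31*d/14 - 9/17] / (d - a').
Simple pole: residue = g(a) at a = (-11/16) + ((1/16)*sqrt(2183))*i, which is (31/28) + ((7813/1039108)*sqrt(2183))*i.


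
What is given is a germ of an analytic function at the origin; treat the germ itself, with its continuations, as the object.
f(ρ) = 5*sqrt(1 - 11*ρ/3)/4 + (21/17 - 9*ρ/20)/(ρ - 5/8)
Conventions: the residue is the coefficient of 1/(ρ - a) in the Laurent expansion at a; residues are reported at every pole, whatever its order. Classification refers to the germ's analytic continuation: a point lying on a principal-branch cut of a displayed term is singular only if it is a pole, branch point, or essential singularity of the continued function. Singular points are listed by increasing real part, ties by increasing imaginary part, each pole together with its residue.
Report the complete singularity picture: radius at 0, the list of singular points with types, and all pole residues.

Denominator factor (ρ - 5/8): pole of order 1 at 5/8, modulus 5/8.
Branch term (5/4)*sqrt(1 - ρ/(3/11)): its argument vanishes at ρ = 3/11, a square-root branch point, modulus 3/11.
The radius of convergence is the smallest modulus among the singular points: 3/11.
The branch term is analytic at 5/8 and contributes nothing to the residue; only the rational part matters.
At the order-1 pole 5/8 set g(ρ) = (ρ - (5/8))*(rational part) = 21/17 - 9*ρ/20.
Simple pole: residue = g(a) at a = 5/8, which is 519/544.
List the singular points by increasing real part (a conjugate pair: the negative imaginary part first).

Radius of convergence at 0: 3/11.
At 3/11: an algebraic (square-root) branch point.
At 5/8: a pole of order 1; residue 519/544.


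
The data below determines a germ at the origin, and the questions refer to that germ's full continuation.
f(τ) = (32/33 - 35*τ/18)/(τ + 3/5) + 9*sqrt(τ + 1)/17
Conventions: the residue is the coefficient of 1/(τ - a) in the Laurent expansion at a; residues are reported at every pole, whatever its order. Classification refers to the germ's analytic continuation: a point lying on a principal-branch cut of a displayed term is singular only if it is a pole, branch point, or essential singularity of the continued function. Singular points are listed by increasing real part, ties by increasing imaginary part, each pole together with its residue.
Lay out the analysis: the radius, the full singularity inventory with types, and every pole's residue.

Denominator factor (τ + 3/5): pole of order 1 at -3/5, modulus 3/5.
Branch term (9/17)*sqrt(1 - τ/(-1)): its argument vanishes at τ = -1, a square-root branch point, modulus 1.
The radius of convergence is the smallest modulus among the singular points: 3/5.
The branch term is analytic at -3/5 and contributes nothing to the residue; only the rational part matters.
At the order-1 pole -3/5 set g(τ) = (τ - (-3/5))*(rational part) = 32/33 - 35*τ/18.
Simple pole: residue = g(a) at a = -3/5, which is 47/22.
List the singular points by increasing real part (a conjugate pair: the negative imaginary part first).

Radius of convergence at 0: 3/5.
At -1: an algebraic (square-root) branch point.
At -3/5: a pole of order 1; residue 47/22.


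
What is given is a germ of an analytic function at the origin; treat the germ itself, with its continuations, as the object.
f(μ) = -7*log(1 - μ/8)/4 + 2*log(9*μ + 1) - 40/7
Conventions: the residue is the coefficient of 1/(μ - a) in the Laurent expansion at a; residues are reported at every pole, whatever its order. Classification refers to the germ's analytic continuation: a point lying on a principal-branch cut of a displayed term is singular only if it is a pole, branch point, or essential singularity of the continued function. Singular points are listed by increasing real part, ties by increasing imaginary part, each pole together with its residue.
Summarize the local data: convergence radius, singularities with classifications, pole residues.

Radius of convergence at 0: 1/9.
At -1/9: a logarithmic branch point.
At 8: a logarithmic branch point.

Branch term (2)*log(1 - μ/(-1/9)): its argument vanishes at μ = -1/9, a logarithmic branch point, modulus 1/9.
Branch term (-7/4)*log(1 - μ/(8)): its argument vanishes at μ = 8, a logarithmic branch point, modulus 8.
The radius of convergence is the smallest modulus among the singular points: 1/9.
List the singular points by increasing real part (a conjugate pair: the negative imaginary part first).


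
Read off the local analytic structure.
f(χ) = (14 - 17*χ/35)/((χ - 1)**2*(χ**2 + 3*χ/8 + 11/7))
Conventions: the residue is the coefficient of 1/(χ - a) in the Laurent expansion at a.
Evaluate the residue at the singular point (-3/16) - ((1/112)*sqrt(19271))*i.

The factor χ**2 + 3*χ/8 + 11/7 splits as (χ - a)(χ - a') with a = (-3/16) - ((1/112)*sqrt(19271))*i, a' = (-3/16) + ((1/112)*sqrt(19271))*i. At the order-1 pole a set g(χ) = (χ - a)*f(χ) = [(14 - 17*χ/35)/(χ - 1)**2] / (χ - a').
Simple pole: residue = g(a) at a = (-3/16) - ((1/112)*sqrt(19271))*i, which is (23896/12375) - ((56/34068375)*sqrt(19271))*i.

The residue is (23896/12375) - ((56/34068375)*sqrt(19271))*i.


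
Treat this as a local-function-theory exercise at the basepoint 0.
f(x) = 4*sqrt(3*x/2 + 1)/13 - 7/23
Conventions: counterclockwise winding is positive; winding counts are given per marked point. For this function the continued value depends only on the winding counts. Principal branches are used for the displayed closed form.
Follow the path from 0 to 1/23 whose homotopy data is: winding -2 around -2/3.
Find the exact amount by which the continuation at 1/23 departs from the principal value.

Continued minus principal equals 0.

The rational part is single-valued and drops out of the difference; each branch term changes only by its own monodromy.
(4/13)*sqrt(1 - x/(-2/3)): winding -2 is even, the square root returns to the same sheet, contribution 0.
Summing the contributions at x = 1/23 gives 0.


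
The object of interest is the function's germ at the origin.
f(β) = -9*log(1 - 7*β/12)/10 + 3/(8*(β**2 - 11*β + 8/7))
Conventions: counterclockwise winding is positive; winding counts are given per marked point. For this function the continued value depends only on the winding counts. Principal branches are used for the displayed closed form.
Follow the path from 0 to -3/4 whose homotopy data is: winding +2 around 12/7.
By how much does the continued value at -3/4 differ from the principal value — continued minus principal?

The rational part is single-valued and drops out of the difference; each branch term changes only by its own monodromy.
(-9/10)*log(1 - β/(12/7)): each positive loop around 12/7 adds 2*pi*i to the log, so winding +2 contributes (-9/10)*(2)*2*pi*i = -(18/5)*pi*i.
Summing the contributions at β = -3/4 gives -(18/5)*pi*i.

Continued minus principal equals -(18/5)*pi*i.


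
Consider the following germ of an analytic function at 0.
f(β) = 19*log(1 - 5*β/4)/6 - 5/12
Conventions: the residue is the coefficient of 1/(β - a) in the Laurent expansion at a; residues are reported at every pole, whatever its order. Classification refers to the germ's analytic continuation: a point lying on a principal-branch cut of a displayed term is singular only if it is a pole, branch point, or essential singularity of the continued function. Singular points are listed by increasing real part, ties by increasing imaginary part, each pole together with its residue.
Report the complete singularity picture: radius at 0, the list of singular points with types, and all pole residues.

Radius of convergence at 0: 4/5.
At 4/5: a logarithmic branch point.

Branch term (19/6)*log(1 - β/(4/5)): its argument vanishes at β = 4/5, a logarithmic branch point, modulus 4/5.
The radius of convergence is the smallest modulus among the singular points: 4/5.


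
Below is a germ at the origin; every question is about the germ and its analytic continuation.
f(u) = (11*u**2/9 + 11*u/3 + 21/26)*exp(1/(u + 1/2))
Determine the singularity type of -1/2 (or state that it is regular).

The point is an essential singularity.

The exponent 1/(u - (-1/2)) has a pole at -1/2, so exp(1/(u - (-1/2))) takes every nonzero value near it: an essential singularity (not a pole of any order).


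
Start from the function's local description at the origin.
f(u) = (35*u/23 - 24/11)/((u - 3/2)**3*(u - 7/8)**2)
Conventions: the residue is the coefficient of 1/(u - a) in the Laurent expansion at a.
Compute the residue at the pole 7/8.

At the order-2 pole 7/8 set g(u) = (u - (7/8))^2*f(u) = (35*u/23 - 24/11)/(u - 3/2)**3.
Order-2 pole: residue = g'(a); g'(7/8) = 1657856/158125, so the residue is 1657856/158125.

The residue is 1657856/158125.


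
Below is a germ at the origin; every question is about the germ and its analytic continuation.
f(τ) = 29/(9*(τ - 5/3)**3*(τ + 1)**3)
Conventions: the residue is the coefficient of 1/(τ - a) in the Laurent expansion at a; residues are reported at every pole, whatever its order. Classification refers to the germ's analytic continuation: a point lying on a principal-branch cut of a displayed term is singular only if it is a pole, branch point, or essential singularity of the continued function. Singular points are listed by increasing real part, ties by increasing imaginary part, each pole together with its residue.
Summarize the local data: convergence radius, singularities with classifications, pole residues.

Denominator factor (τ - 5/3)^3: pole of order 3 at 5/3, modulus 5/3.
Denominator factor (τ + 1)^3: pole of order 3 at -1, modulus 1.
The radius of convergence is the smallest modulus among the singular points: 1.
At the order-3 pole -1 set g(τ) = (τ - (-1))^3*f(τ) = 29/(9*(τ - 5/3)**3).
Order-3 pole: residue = g''(a)/2; g''(-1) = -2349/8192, so the residue is -2349/16384.
At the order-3 pole 5/3 set g(τ) = (τ - (5/3))^3*f(τ) = 29/(9*(τ + 1)**3).
Order-3 pole: residue = g''(a)/2; g''(5/3) = 2349/8192, so the residue is 2349/16384.
List the singular points by increasing real part (a conjugate pair: the negative imaginary part first).

Radius of convergence at 0: 1.
At -1: a pole of order 3; residue -2349/16384.
At 5/3: a pole of order 3; residue 2349/16384.


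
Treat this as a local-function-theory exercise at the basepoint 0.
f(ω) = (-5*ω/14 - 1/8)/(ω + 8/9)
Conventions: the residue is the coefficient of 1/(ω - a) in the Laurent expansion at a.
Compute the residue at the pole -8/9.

At the order-1 pole -8/9 set g(ω) = (ω - (-8/9))*f(ω) = -5*ω/14 - 1/8.
Simple pole: residue = g(a) at a = -8/9, which is 97/504.

The residue is 97/504.


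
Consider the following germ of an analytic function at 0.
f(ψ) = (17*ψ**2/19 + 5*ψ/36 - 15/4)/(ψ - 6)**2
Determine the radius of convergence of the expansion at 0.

The radius of convergence is 6.

Denominator factor (ψ - 6)^2: pole of order 2 at 6, modulus 6.
The radius of convergence is the smallest modulus among the singular points: 6.


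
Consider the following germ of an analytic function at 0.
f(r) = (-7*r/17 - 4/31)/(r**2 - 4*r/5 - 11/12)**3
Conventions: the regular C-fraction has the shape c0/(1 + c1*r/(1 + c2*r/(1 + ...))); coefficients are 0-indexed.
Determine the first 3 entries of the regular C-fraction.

The regular C-fraction coefficients are [6912/41261, -2143/3740, 11760193/8014820].

Taylor coefficients (expand at 0): a_0 = 6912/41261, a_1 = 3703104/38579035, a_2 = -182145024/2121846925.
c0 = a_0 = 6912/41261. Peel one level at a time: if S = 1 + c*r/S' with S'(0) = 1, then c is the r-coefficient of S and S' = c*r/(S - 1).
S_1 = c0/f = 1 + (-2143/3740)*r + (11760193/13987600)*r^2 + ...; c1 = -2143/3740.
S_2 = c1*r/(S_1 - 1) = 1 + (11760193/8014820)*r + ...; c2 = 11760193/8014820.


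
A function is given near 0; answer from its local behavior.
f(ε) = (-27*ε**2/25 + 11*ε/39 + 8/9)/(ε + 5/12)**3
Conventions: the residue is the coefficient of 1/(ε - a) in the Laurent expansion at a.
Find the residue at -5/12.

At the order-3 pole -5/12 set g(ε) = (ε - (-5/12))^3*f(ε) = -27*ε**2/25 + 11*ε/39 + 8/9.
Order-3 pole: residue = g''(a)/2; g''(-5/12) = -54/25, so the residue is -27/25.

The residue is -27/25.


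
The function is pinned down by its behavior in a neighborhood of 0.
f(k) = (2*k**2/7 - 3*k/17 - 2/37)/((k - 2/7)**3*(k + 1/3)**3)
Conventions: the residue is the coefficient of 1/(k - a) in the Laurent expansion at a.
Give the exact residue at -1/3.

The residue is 906534153/233543297.

At the order-3 pole -1/3 set g(k) = (k - (-1/3))^3*f(k) = (2*k**2/7 - 3*k/17 - 2/37)/(k - 2/7)**3.
Order-3 pole: residue = g''(a)/2; g''(-1/3) = 1813068306/233543297, so the residue is 906534153/233543297.


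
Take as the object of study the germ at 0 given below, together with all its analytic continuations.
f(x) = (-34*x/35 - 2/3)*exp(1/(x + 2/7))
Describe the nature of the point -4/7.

There is no denominator, hence no pole anywhere.
The essential point of exp(1/(x - (-2/7))) is -2/7, not -4/7.
So the germ continues analytically to -4/7.

The point is a regular point.


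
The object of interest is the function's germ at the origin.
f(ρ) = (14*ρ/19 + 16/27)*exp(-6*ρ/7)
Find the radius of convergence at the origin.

The radius of convergence is infinite.

The factor exp(-6*ρ/7) is entire and contributes no finite singular point.
The polynomial part has no poles.
No finite singular points: the Taylor series at 0 converges everywhere.


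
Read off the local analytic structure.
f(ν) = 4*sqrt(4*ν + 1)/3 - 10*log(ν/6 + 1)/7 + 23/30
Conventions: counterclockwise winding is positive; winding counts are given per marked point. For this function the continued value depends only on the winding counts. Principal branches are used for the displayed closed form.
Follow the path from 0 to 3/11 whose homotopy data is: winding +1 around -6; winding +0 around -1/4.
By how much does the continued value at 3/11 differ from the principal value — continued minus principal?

Continued minus principal equals -(20/7)*pi*i.

The rational part is single-valued and drops out of the difference; each branch term changes only by its own monodromy.
(4/3)*sqrt(1 - ν/(-1/4)): winding +0 is even, the square root returns to the same sheet, contribution 0.
(-10/7)*log(1 - ν/(-6)): each positive loop around -6 adds 2*pi*i to the log, so winding +1 contributes (-10/7)*(1)*2*pi*i = -(20/7)*pi*i.
Summing the contributions at ν = 3/11 gives -(20/7)*pi*i.


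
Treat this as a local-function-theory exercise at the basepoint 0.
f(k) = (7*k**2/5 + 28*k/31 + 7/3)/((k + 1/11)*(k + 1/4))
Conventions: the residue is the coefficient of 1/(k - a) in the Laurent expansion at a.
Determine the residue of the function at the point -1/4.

The residue is -25663/1860.

At the order-1 pole -1/4 set g(k) = (k - (-1/4))*f(k) = (7*k**2/5 + 28*k/31 + 7/3)/(k + 1/11).
Simple pole: residue = g(a) at a = -1/4, which is -25663/1860.


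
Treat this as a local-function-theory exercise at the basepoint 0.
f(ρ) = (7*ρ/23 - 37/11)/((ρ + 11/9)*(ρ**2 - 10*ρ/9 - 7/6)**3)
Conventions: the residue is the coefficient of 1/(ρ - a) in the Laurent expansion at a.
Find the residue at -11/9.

The residue is -148820976/190653463.

At the order-1 pole -11/9 set g(ρ) = (ρ - (-11/9))*f(ρ) = (7*ρ/23 - 37/11)/(ρ**2 - 10*ρ/9 - 7/6)**3.
Simple pole: residue = g(a) at a = -11/9, which is -148820976/190653463.


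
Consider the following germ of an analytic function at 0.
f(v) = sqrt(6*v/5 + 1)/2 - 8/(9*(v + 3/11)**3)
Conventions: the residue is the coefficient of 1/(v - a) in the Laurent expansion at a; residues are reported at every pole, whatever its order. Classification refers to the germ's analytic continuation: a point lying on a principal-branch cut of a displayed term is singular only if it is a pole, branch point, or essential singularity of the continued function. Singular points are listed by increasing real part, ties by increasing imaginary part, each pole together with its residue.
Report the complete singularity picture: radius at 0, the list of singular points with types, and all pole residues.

Denominator factor (v + 3/11)^3: pole of order 3 at -3/11, modulus 3/11.
Branch term (1/2)*sqrt(1 - v/(-5/6)): its argument vanishes at v = -5/6, a square-root branch point, modulus 5/6.
The radius of convergence is the smallest modulus among the singular points: 3/11.
The branch term is analytic at -3/11 and contributes nothing to the residue; only the rational part matters.
At the order-3 pole -3/11 set g(v) = (v - (-3/11))^3*(rational part) = -8/9.
Order-3 pole: residue = g''(a)/2; g''(-3/11) = 0, so the residue is 0.
List the singular points by increasing real part (a conjugate pair: the negative imaginary part first).

Radius of convergence at 0: 3/11.
At -5/6: an algebraic (square-root) branch point.
At -3/11: a pole of order 3; residue 0.


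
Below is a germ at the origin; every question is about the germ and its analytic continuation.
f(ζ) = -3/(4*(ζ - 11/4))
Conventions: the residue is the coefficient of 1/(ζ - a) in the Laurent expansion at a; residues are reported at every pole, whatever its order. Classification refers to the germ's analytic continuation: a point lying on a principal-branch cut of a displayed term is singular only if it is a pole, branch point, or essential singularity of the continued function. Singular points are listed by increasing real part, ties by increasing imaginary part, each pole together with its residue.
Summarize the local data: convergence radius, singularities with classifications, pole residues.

Denominator factor (ζ - 11/4): pole of order 1 at 11/4, modulus 11/4.
The radius of convergence is the smallest modulus among the singular points: 11/4.
At the order-1 pole 11/4 set g(ζ) = (ζ - (11/4))*f(ζ) = -3/4.
Simple pole: residue = g(a) at a = 11/4, which is -3/4.

Radius of convergence at 0: 11/4.
At 11/4: a pole of order 1; residue -3/4.


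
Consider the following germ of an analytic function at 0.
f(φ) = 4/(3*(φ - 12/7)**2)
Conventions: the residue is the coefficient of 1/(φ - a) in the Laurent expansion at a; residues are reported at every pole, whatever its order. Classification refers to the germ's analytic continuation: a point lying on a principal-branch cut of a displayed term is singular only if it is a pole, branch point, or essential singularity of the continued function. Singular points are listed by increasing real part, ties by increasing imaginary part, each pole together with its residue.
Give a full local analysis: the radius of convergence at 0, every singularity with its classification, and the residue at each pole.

Denominator factor (φ - 12/7)^2: pole of order 2 at 12/7, modulus 12/7.
The radius of convergence is the smallest modulus among the singular points: 12/7.
At the order-2 pole 12/7 set g(φ) = (φ - (12/7))^2*f(φ) = 4/3.
Order-2 pole: residue = g'(a); g'(12/7) = 0, so the residue is 0.

Radius of convergence at 0: 12/7.
At 12/7: a pole of order 2; residue 0.


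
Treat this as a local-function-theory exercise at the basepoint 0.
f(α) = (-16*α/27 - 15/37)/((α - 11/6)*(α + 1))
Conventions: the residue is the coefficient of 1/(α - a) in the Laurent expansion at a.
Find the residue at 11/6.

At the order-1 pole 11/6 set g(α) = (α - (11/6))*f(α) = (-16*α/27 - 15/37)/(α + 1).
Simple pole: residue = g(a) at a = 11/6, which is -526/999.

The residue is -526/999.
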